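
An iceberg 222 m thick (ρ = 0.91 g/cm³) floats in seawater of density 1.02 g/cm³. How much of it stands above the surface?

Floating equilibrium: submerged depth d = t ρ_obj/ρ_fluid = 222 m × 0.91/1.02 = 198.1 m.
Freeboard = t − d = 222 m − 198.1 m = 23.9 m.

23.9 m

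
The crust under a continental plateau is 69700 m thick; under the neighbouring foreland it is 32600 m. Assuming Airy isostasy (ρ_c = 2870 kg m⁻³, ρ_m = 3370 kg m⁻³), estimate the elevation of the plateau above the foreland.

Excess crust Δ = 69700 m − 32600 m = 37100 m, split between elevation h and root r with h + r = Δ.
Airy balance ρ_c h = (ρ_m − ρ_c) r gives r = h ρ_c/(ρ_m − ρ_c), so h (1 + ρ_c/(ρ_m − ρ_c)) = Δ, i.e. h = Δ (ρ_m − ρ_c)/ρ_m.
h = 37100 m × 500/3370 = 5500 m.

5500 m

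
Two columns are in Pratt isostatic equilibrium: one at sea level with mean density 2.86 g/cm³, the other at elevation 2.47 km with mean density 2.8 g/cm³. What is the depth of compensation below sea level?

ρ_ref D = ρ (D + h) → D (ρ_ref − ρ) = ρ h.
D = ρ h/(ρ_ref − ρ) = 2.8 × 2.47 km/(2.86 − 2.8) = 115 km.

115 km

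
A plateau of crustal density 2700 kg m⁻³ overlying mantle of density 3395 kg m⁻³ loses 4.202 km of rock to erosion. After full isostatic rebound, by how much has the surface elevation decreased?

0.86 km

Rebound u = e ρ_c/ρ_m = 4.202 km × 2700/3395 = 3.342 km.
Net surface drop = e − u = 4.202 km − 3.342 km = e (ρ_m − ρ_c)/ρ_m = 0.86 km.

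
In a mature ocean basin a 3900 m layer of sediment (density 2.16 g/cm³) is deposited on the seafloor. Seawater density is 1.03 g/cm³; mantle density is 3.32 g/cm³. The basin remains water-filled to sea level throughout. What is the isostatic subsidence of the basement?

1920 m

Submarine loading: the sediment displaces seawater, and the subsidence is in turn flooded, so s (ρ_m − ρ_w) = t (ρ_sed − ρ_w).
s = 3900 m × (2.16 − 1.03) / (3.32 − 1.03) = 1920 m.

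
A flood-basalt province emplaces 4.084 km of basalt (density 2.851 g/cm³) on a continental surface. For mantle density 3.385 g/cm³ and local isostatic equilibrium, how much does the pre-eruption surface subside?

Subaerial loading: s = t ρ_load / ρ_m.
s = 4.084 km × 2.851/3.385 = 3.44 km.

3.44 km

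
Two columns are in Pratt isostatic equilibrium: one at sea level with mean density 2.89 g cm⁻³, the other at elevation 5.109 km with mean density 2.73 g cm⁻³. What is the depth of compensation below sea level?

ρ_ref D = ρ (D + h) → D (ρ_ref − ρ) = ρ h.
D = ρ h/(ρ_ref − ρ) = 2.73 × 5.109 km/(2.89 − 2.73) = 87.2 km.

87.2 km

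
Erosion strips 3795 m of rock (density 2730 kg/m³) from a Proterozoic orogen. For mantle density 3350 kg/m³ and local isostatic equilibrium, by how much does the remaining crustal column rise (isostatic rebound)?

Unloading: uplift u = e ρ_c/ρ_m = 3795 m × 2730/3350 = 3090 m.

3090 m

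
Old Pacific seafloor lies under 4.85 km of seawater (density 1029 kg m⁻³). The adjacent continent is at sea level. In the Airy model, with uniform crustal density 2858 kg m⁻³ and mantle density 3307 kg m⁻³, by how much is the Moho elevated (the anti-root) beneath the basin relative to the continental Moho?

19.8 km

Isostatic balance requires: replacing crust with seawater at the top is compensated by replacing crust with mantle at the base: d (ρ_c − ρ_w) = a (ρ_m − ρ_c).
a = d (ρ_c − ρ_w)/(ρ_m − ρ_c) = 4.85 km × 1829/449 = 19.8 km.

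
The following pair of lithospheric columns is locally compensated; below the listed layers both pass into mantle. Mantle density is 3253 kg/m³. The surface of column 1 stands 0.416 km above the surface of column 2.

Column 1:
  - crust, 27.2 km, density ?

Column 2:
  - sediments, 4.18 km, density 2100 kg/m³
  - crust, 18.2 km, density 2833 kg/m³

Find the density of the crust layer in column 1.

2750 kg/m³

Take the compensation level at the base of the deeper column (depth z_c below the surface of column 1) and equate Σ ρ_i t_i down to z_c; mantle fills any gap and the z_c terms cancel.
Column 1: 27.2×ρ + (z_c − 27.2)×3253
Column 2: 0.416×0 + 4.18×2100 + 18.2×2833 + (z_c − 0.416 − 22.38)×3253
The z_c×3253 term appears on both sides and cancels. Collect the known terms of each column as K = Σ(ρt)_known − 3253 × (depth of known layers): K_1 = 0 − 3253×27.2 = −88481.6; K_2 = 60338.6 − 3253×(0.416 + 22.38) = −13816.788.
Balance: K_1 + 27.2×ρ = K_2, so ρ = (K_2 − K_1)/27.2 = 74664.8/27.2 = 2750 kg/m³.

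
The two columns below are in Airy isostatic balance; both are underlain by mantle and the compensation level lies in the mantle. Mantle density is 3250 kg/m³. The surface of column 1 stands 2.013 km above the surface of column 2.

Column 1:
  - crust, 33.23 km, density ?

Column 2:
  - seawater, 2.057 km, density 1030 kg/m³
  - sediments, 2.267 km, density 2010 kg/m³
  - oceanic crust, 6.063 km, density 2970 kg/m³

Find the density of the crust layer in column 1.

2780 kg/m³

Take the compensation level at the base of the deeper column (depth z_c below the surface of column 1) and equate Σ ρ_i t_i down to z_c; mantle fills any gap and the z_c terms cancel.
Column 1: 33.23×ρ + (z_c − 33.23)×3250
Column 2: 2.013×0 + 2.057×1030 + 2.267×2010 + 6.063×2970 + (z_c − 2.013 − 10.387)×3250
The z_c×3250 term appears on both sides and cancels. Collect the known terms of each column as K = Σ(ρt)_known − 3250 × (depth of known layers): K_1 = 0 − 3250×33.23 = −107997.5; K_2 = 24682.49 − 3250×(2.013 + 10.387) = −15617.51.
Balance: K_1 + 33.23×ρ = K_2, so ρ = (K_2 − K_1)/33.23 = 92380/33.23 = 2780 kg/m³.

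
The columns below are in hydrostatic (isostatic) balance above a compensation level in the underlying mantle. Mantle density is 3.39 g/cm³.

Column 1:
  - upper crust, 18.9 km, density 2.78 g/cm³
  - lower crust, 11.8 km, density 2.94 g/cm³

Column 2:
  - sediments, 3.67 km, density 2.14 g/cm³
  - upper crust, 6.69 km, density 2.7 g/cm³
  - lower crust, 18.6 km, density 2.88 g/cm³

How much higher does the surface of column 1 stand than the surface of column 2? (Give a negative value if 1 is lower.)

For any compensation level in the mantle, the mantle terms cancel and isostasy reduces to e = (Σt_1 − Σt_2) − (Σ(ρt)_1 − Σ(ρt)_2) / ρ_m.
Σt_1 = 30.7 km; Σt_2 = 28.96 km; Σ(ρt)_1 = 87.234; Σ(ρt)_2 = 79.4848 (in km·g/cm³).
e = (30.7 − 28.96) − (87.234 − 79.4848) / 3.39 = −0.546 km.

−0.546 km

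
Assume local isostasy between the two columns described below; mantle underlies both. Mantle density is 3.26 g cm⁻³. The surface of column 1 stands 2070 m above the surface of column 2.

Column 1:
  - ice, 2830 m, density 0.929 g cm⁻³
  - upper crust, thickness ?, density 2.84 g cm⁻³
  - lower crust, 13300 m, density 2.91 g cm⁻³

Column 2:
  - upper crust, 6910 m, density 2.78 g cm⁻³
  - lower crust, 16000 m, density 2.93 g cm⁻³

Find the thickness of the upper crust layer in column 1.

Take the compensation level at the base of the deeper column (depth z_c below the surface of column 1) and equate Σ ρ_i t_i down to z_c; mantle fills any gap and the z_c terms cancel.
Column 1: 2830×0.929 + x×2.84 + 13300×2.91 + (z_c − 16130 − x)×3.26
Column 2: 2070×0 + 6910×2.78 + 16000×2.93 + (z_c − 2070 − 22910)×3.26
The z_c×3.26 term appears on both sides and cancels. Collect the known terms of each column as K = Σ(ρt)_known − 3.26 × (depth of known layers): K_1 = 41332.07 − 3.26×16130 = −11251.73; K_2 = 66089.8 − 3.26×(2070 + 22910) = −15345.
Balance: K_1 − x×(3.26 − 2.84) = K_2, so x = (K_1 − K_2)/(3.26 − 2.84) = 4093.27/0.42 = 9750 m.

9750 m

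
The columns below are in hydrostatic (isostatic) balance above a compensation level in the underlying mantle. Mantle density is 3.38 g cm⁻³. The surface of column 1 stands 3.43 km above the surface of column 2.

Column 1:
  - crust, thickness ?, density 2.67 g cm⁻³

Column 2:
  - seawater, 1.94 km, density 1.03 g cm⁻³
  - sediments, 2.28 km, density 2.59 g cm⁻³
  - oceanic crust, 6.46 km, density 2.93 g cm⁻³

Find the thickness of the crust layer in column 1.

29.4 km

Take the compensation level at the base of the deeper column (depth z_c below the surface of column 1) and equate Σ ρ_i t_i down to z_c; mantle fills any gap and the z_c terms cancel.
Column 1: x×2.67 + (z_c − 0 − x)×3.38
Column 2: 3.43×0 + 1.94×1.03 + 2.28×2.59 + 6.46×2.93 + (z_c − 3.43 − 10.68)×3.38
The z_c×3.38 term appears on both sides and cancels. Collect the known terms of each column as K = Σ(ρt)_known − 3.38 × (depth of known layers): K_1 = 0 − 3.38×0 = 0; K_2 = 26.8312 − 3.38×(3.43 + 10.68) = −20.8606.
Balance: K_1 − x×(3.38 − 2.67) = K_2, so x = (K_1 − K_2)/(3.38 − 2.67) = 20.8606/0.71 = 29.4 km.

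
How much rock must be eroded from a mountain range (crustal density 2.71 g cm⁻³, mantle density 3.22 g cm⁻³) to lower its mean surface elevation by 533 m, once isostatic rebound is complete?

Net drop Δ = e − u = e − e ρ_c/ρ_m = e (ρ_m − ρ_c)/ρ_m.
e = Δ ρ_m/(ρ_m − ρ_c) = 533 m × 3.22/0.51 = 3370 m.

3370 m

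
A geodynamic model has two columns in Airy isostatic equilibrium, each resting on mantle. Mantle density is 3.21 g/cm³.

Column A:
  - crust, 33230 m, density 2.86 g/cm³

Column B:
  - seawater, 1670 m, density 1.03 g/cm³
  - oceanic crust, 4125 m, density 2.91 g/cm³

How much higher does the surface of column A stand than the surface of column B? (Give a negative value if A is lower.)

For any compensation level in the mantle, the mantle terms cancel and isostasy reduces to e = (Σt_A − Σt_B) − (Σ(ρt)_A − Σ(ρt)_B) / ρ_m.
Σt_A = 33230 m; Σt_B = 5795 m; Σ(ρt)_A = 95037.8; Σ(ρt)_B = 13723.85 (in m·g/cm³).
e = (33230 − 5795) − (95037.8 − 13723.85) / 3.21 = 2100 m.

2100 m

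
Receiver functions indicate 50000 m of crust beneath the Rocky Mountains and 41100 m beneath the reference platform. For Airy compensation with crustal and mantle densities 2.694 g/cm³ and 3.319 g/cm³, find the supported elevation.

Excess crust Δ = 50000 m − 41100 m = 8900 m, split between elevation h and root r with h + r = Δ.
Airy balance ρ_c h = (ρ_m − ρ_c) r gives r = h ρ_c/(ρ_m − ρ_c), so h (1 + ρ_c/(ρ_m − ρ_c)) = Δ, i.e. h = Δ (ρ_m − ρ_c)/ρ_m.
h = 8900 m × 0.625/3.319 = 1680 m.

1680 m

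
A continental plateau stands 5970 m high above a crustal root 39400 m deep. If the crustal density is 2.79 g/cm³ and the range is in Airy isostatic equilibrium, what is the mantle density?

Airy balance: ρ_c h = (ρ_m − ρ_c) r → ρ_m = ρ_c (1 + h/r).
ρ_m = 2.79 × (1 + 5970 m/39400 m) = 3.21 g/cm³.

3.21 g/cm³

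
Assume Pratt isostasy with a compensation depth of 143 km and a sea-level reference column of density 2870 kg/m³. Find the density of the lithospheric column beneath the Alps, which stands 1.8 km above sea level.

2830 kg/m³

Pratt balance: ρ_ref D = ρ (D + h).
ρ = ρ_ref D/(D + h) = 2870 × 143 km/(143 km + 1.8 km) = 2830 kg/m³.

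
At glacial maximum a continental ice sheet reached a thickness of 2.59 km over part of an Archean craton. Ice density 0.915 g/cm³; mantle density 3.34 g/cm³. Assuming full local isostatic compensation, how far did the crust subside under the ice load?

0.71 km

Isostatic balance requires: the ice load ρ_ice t is balanced by mantle displaced below, ρ_m s.
s = t ρ_ice / ρ_m = 2.59 km × 0.915/3.34 = 0.71 km.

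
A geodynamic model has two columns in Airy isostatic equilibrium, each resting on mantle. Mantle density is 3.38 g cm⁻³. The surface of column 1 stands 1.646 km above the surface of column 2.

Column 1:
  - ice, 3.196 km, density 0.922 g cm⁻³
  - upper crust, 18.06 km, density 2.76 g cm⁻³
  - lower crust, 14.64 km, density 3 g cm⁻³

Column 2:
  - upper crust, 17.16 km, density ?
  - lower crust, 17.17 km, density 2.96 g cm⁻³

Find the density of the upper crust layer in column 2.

Take the compensation level at the base of the deeper column (depth z_c below the surface of column 1) and equate Σ ρ_i t_i down to z_c; mantle fills any gap and the z_c terms cancel.
Column 1: 3.196×0.922 + 18.06×2.76 + 14.64×3 + (z_c − 35.896)×3.38
Column 2: 1.646×0 + 17.16×ρ + 17.17×2.96 + (z_c − 1.646 − 34.33)×3.38
The z_c×3.38 term appears on both sides and cancels. Collect the known terms of each column as K = Σ(ρt)_known − 3.38 × (depth of known layers): K_1 = 96.712312 − 3.38×35.896 = −24.616168; K_2 = 50.8232 − 3.38×(1.646 + 34.33) = −70.77568.
Balance: K_1 = K_2 + 17.16×ρ, so ρ = (K_1 − K_2)/17.16 = 46.1595/17.16 = 2.69 g cm⁻³.

2.69 g cm⁻³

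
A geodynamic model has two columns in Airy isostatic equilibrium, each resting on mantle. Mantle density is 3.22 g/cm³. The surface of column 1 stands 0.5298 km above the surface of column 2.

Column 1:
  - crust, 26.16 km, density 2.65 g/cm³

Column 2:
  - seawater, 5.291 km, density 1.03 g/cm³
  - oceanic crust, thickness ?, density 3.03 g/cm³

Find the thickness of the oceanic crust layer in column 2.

Take the compensation level at the base of the deeper column (depth z_c below the surface of column 1) and equate Σ ρ_i t_i down to z_c; mantle fills any gap and the z_c terms cancel.
Column 1: 26.16×2.65 + (z_c − 26.16)×3.22
Column 2: 0.5298×0 + 5.291×1.03 + x×3.03 + (z_c − 0.5298 − 5.291 − x)×3.22
The z_c×3.22 term appears on both sides and cancels. Collect the known terms of each column as K = Σ(ρt)_known − 3.22 × (depth of known layers): K_1 = 69.324 − 3.22×26.16 = −14.9112; K_2 = 5.44973 − 3.22×(0.5298 + 5.291) = −13.293246.
Balance: K_1 = K_2 − x×(3.22 − 3.03), so x = (K_2 − K_1)/(3.22 − 3.03) = 1.61795/0.19 = 8.52 km.

8.52 km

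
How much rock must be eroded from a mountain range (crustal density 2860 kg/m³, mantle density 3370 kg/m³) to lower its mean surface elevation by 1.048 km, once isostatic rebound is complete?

Net drop Δ = e − u = e − e ρ_c/ρ_m = e (ρ_m − ρ_c)/ρ_m.
e = Δ ρ_m/(ρ_m − ρ_c) = 1.048 km × 3370/510 = 6.93 km.

6.93 km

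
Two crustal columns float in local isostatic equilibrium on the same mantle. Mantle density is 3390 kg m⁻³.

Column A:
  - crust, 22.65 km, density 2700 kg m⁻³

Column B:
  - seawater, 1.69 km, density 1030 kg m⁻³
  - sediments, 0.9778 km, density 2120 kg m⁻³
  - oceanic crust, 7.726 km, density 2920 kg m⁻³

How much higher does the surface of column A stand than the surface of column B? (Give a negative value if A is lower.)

For any compensation level in the mantle, the mantle terms cancel and isostasy reduces to e = (Σt_A − Σt_B) − (Σ(ρt)_A − Σ(ρt)_B) / ρ_m.
Σt_A = 22.65 km; Σt_B = 10.3938 km; Σ(ρt)_A = 61155; Σ(ρt)_B = 26373.556 (in km·kg m⁻³).
e = (22.65 − 10.3938) − (61155 − 26373.556) / 3390 = 2 km.

2 km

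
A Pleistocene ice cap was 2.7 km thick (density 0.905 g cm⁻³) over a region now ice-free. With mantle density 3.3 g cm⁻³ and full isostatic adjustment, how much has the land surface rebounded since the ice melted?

Removing the load lets mantle flow back in; uplift u satisfies ρ_ice t = ρ_m u.
u = t ρ_ice/ρ_m = 2.7 km × 0.905/3.3 = 0.74 km.

0.74 km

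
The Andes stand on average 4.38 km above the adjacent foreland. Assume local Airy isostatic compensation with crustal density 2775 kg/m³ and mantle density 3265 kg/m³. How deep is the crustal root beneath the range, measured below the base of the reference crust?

For local isostatic compensation: the weight of the topography is balanced by the buoyancy of the root, ρ_c h = (ρ_m − ρ_c) r.
r = h · ρ_c / (ρ_m − ρ_c) = 4.38 km × 2775 / (3265 − 2775) = 24.8 km.

24.8 km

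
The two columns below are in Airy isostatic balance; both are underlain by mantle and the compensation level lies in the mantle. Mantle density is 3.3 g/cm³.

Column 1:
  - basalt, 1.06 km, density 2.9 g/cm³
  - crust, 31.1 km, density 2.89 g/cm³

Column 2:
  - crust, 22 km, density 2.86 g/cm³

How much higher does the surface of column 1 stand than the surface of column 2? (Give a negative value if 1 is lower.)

1.06 km

For any compensation level in the mantle, the mantle terms cancel and isostasy reduces to e = (Σt_1 − Σt_2) − (Σ(ρt)_1 − Σ(ρt)_2) / ρ_m.
Σt_1 = 32.16 km; Σt_2 = 22 km; Σ(ρt)_1 = 92.953; Σ(ρt)_2 = 62.92 (in km·g/cm³).
e = (32.16 − 22) − (92.953 − 62.92) / 3.3 = 1.06 km.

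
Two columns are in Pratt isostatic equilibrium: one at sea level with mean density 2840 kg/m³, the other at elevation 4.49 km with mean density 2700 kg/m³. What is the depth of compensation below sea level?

ρ_ref D = ρ (D + h) → D (ρ_ref − ρ) = ρ h.
D = ρ h/(ρ_ref − ρ) = 2700 × 4.49 km/(2840 − 2700) = 86.6 km.

86.6 km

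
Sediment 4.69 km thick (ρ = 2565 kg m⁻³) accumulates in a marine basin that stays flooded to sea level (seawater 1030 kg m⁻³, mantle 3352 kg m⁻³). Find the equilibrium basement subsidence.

3.1 km

Submarine loading: the sediment displaces seawater, and the subsidence is in turn flooded, so s (ρ_m − ρ_w) = t (ρ_sed − ρ_w).
s = 4.69 km × (2565 − 1030) / (3352 − 1030) = 3.1 km.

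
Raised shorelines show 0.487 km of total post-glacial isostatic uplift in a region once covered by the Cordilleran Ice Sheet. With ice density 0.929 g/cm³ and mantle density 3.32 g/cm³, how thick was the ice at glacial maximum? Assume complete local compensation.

1.74 km

u = t ρ_ice/ρ_m → t = u ρ_m/ρ_ice = 0.487 km × 3.32/0.929 = 1.74 km.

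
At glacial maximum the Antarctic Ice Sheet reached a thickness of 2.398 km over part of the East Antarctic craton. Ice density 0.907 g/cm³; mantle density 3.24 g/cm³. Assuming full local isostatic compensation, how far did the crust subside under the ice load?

By Archimedes' principle applied to the lithosphere: the ice load ρ_ice t is balanced by mantle displaced below, ρ_m s.
s = t ρ_ice / ρ_m = 2.398 km × 0.907/3.24 = 0.671 km.

0.671 km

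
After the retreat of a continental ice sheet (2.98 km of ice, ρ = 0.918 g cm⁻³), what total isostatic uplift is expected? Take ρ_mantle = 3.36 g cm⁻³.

0.814 km

Removing the load lets mantle flow back in; uplift u satisfies ρ_ice t = ρ_m u.
u = t ρ_ice/ρ_m = 2.98 km × 0.918/3.36 = 0.814 km.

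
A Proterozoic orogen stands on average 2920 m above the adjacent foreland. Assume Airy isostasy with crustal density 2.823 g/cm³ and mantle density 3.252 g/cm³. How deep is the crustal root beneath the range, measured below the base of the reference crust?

In Airy isostatic equilibrium: the weight of the topography is balanced by the buoyancy of the root, ρ_c h = (ρ_m − ρ_c) r.
r = h · ρ_c / (ρ_m − ρ_c) = 2920 m × 2.823 / (3.252 − 2.823) = 19200 m.

19200 m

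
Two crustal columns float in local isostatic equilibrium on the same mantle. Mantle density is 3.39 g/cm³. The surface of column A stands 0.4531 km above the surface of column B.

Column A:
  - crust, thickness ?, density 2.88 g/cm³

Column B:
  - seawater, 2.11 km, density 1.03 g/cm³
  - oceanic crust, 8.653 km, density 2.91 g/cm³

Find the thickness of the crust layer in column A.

20.9 km

Take the compensation level at the base of the deeper column (depth z_c below the surface of column A) and equate Σ ρ_i t_i down to z_c; mantle fills any gap and the z_c terms cancel.
Column A: x×2.88 + (z_c − 0 − x)×3.39
Column B: 0.4531×0 + 2.11×1.03 + 8.653×2.91 + (z_c − 0.4531 − 10.763)×3.39
The z_c×3.39 term appears on both sides and cancels. Collect the known terms of each column as K = Σ(ρt)_known − 3.39 × (depth of known layers): K_A = 0 − 3.39×0 = 0; K_B = 27.35353 − 3.39×(0.4531 + 10.763) = −10.669049.
Balance: K_A − x×(3.39 − 2.88) = K_B, so x = (K_A − K_B)/(3.39 − 2.88) = 10.669/0.51 = 20.9 km.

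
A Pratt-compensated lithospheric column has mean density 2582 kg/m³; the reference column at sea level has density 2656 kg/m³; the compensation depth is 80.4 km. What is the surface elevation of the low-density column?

2.3 km

ρ_ref D = ρ (D + h) → h = D (ρ_ref − ρ)/ρ.
h = 80.4 km × (2656 − 2582)/2582 = 2.3 km.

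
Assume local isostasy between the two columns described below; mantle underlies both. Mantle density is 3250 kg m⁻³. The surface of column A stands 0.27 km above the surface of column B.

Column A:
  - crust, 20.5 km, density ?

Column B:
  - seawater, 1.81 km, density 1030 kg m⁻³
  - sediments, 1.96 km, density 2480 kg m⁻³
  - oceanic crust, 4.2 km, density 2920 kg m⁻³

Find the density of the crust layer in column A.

2870 kg m⁻³

Take the compensation level at the base of the deeper column (depth z_c below the surface of column A) and equate Σ ρ_i t_i down to z_c; mantle fills any gap and the z_c terms cancel.
Column A: 20.5×ρ + (z_c − 20.5)×3250
Column B: 0.27×0 + 1.81×1030 + 1.96×2480 + 4.2×2920 + (z_c − 0.27 − 7.97)×3250
The z_c×3250 term appears on both sides and cancels. Collect the known terms of each column as K = Σ(ρt)_known − 3250 × (depth of known layers): K_A = 0 − 3250×20.5 = −66625; K_B = 18989.1 − 3250×(0.27 + 7.97) = −7790.9.
Balance: K_A + 20.5×ρ = K_B, so ρ = (K_B − K_A)/20.5 = 58834.1/20.5 = 2870 kg m⁻³.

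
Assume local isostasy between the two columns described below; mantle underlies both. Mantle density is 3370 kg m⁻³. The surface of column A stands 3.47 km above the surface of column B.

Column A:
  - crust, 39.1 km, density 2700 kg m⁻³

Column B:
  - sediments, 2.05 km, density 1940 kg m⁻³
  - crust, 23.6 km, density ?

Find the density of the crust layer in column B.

Take the compensation level at the base of the deeper column (depth z_c below the surface of column A) and equate Σ ρ_i t_i down to z_c; mantle fills any gap and the z_c terms cancel.
Column A: 39.1×2700 + (z_c − 39.1)×3370
Column B: 3.47×0 + 2.05×1940 + 23.6×ρ + (z_c − 3.47 − 25.65)×3370
The z_c×3370 term appears on both sides and cancels. Collect the known terms of each column as K = Σ(ρt)_known − 3370 × (depth of known layers): K_A = 105570 − 3370×39.1 = −26197; K_B = 3977 − 3370×(3.47 + 25.65) = −94157.4.
Balance: K_A = K_B + 23.6×ρ, so ρ = (K_A − K_B)/23.6 = 67960.4/23.6 = 2880 kg m⁻³.

2880 kg m⁻³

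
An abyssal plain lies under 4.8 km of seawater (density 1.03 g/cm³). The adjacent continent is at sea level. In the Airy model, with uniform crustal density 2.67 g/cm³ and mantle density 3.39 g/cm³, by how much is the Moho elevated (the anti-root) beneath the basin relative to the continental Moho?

10.9 km

Equating mass per unit area of the two columns: replacing crust with seawater at the top is compensated by replacing crust with mantle at the base: d (ρ_c − ρ_w) = a (ρ_m − ρ_c).
a = d (ρ_c − ρ_w)/(ρ_m − ρ_c) = 4.8 km × 1.64/0.72 = 10.9 km.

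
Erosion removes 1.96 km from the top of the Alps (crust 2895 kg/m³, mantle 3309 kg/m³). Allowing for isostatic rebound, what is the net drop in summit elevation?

0.245 km

Rebound u = e ρ_c/ρ_m = 1.96 km × 2895/3309 = 1.715 km.
Net surface drop = e − u = 1.96 km − 1.715 km = e (ρ_m − ρ_c)/ρ_m = 0.245 km.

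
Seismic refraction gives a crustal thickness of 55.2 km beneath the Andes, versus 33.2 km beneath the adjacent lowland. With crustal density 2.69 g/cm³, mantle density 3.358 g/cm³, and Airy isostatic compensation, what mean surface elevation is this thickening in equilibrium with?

4.38 km

Excess crust Δ = 55.2 km − 33.2 km = 22 km, split between elevation h and root r with h + r = Δ.
Airy balance ρ_c h = (ρ_m − ρ_c) r gives r = h ρ_c/(ρ_m − ρ_c), so h (1 + ρ_c/(ρ_m − ρ_c)) = Δ, i.e. h = Δ (ρ_m − ρ_c)/ρ_m.
h = 22 km × 0.668/3.358 = 4.38 km.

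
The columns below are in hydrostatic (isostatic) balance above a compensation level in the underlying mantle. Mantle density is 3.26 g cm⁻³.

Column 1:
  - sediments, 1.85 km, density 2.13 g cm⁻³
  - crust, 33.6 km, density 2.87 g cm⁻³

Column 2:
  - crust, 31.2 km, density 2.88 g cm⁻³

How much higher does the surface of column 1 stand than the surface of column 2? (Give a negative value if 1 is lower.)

For any compensation level in the mantle, the mantle terms cancel and isostasy reduces to e = (Σt_1 − Σt_2) − (Σ(ρt)_1 − Σ(ρt)_2) / ρ_m.
Σt_1 = 35.45 km; Σt_2 = 31.2 km; Σ(ρt)_1 = 100.3725; Σ(ρt)_2 = 89.856 (in km·g cm⁻³).
e = (35.45 − 31.2) − (100.3725 − 89.856) / 3.26 = 1.02 km.

1.02 km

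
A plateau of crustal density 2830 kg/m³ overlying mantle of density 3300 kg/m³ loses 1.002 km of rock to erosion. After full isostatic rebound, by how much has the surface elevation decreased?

Rebound u = e ρ_c/ρ_m = 1.002 km × 2830/3300 = 0.8593 km.
Net surface drop = e − u = 1.002 km − 0.8593 km = e (ρ_m − ρ_c)/ρ_m = 0.143 km.

0.143 km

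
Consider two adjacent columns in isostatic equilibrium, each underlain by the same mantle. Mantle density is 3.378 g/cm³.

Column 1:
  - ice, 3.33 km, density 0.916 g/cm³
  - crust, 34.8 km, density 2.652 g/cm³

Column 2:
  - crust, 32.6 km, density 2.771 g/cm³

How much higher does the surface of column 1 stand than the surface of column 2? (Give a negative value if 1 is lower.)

4.05 km

For any compensation level in the mantle, the mantle terms cancel and isostasy reduces to e = (Σt_1 − Σt_2) − (Σ(ρt)_1 − Σ(ρt)_2) / ρ_m.
Σt_1 = 38.13 km; Σt_2 = 32.6 km; Σ(ρt)_1 = 95.33988; Σ(ρt)_2 = 90.3346 (in km·g/cm³).
e = (38.13 − 32.6) − (95.33988 − 90.3346) / 3.378 = 4.05 km.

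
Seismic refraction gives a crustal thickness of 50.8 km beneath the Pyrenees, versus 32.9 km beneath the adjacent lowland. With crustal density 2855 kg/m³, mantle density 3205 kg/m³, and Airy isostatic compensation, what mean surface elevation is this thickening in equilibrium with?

1.95 km

Excess crust Δ = 50.8 km − 32.9 km = 17.9 km, split between elevation h and root r with h + r = Δ.
Airy balance ρ_c h = (ρ_m − ρ_c) r gives r = h ρ_c/(ρ_m − ρ_c), so h (1 + ρ_c/(ρ_m − ρ_c)) = Δ, i.e. h = Δ (ρ_m − ρ_c)/ρ_m.
h = 17.9 km × 350/3205 = 1.95 km.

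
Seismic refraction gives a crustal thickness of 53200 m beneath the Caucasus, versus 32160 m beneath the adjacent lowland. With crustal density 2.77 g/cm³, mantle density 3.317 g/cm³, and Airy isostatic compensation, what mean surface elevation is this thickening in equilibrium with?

3470 m

Excess crust Δ = 53200 m − 32160 m = 21040 m, split between elevation h and root r with h + r = Δ.
Airy balance ρ_c h = (ρ_m − ρ_c) r gives r = h ρ_c/(ρ_m − ρ_c), so h (1 + ρ_c/(ρ_m − ρ_c)) = Δ, i.e. h = Δ (ρ_m − ρ_c)/ρ_m.
h = 21040 m × 0.547/3.317 = 3470 m.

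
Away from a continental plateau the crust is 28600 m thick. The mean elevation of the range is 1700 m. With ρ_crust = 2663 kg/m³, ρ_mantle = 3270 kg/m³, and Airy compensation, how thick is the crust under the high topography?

Root depth r = h ρ_c / (ρ_m − ρ_c) = 1700 m × 2663 / 607 = 7458 m.
Total thickness = T + h + r = 28600 m + 1700 m + 7458 m = 37800 m.

37800 m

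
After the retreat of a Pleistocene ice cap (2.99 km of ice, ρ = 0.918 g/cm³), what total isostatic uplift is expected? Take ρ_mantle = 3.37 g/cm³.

0.814 km

Removing the load lets mantle flow back in; uplift u satisfies ρ_ice t = ρ_m u.
u = t ρ_ice/ρ_m = 2.99 km × 0.918/3.37 = 0.814 km.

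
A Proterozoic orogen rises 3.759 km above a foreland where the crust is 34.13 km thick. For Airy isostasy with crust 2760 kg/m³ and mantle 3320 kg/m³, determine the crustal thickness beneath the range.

Root depth r = h ρ_c / (ρ_m − ρ_c) = 3.759 km × 2760 / 560 = 18.53 km.
Total thickness = T + h + r = 34.13 km + 3.759 km + 18.53 km = 56.4 km.

56.4 km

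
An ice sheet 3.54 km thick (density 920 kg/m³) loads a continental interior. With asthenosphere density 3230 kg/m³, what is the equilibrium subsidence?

1.01 km

Isostatic balance requires: the ice load ρ_ice t is balanced by mantle displaced below, ρ_m s.
s = t ρ_ice / ρ_m = 3.54 km × 920/3230 = 1.01 km.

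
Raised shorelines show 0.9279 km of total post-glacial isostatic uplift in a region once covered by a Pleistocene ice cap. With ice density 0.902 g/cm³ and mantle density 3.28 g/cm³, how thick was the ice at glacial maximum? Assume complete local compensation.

3.37 km

u = t ρ_ice/ρ_m → t = u ρ_m/ρ_ice = 0.9279 km × 3.28/0.902 = 3.37 km.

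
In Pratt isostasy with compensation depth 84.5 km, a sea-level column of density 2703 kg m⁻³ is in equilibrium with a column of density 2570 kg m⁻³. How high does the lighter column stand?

4.37 km

ρ_ref D = ρ (D + h) → h = D (ρ_ref − ρ)/ρ.
h = 84.5 km × (2703 − 2570)/2570 = 4.37 km.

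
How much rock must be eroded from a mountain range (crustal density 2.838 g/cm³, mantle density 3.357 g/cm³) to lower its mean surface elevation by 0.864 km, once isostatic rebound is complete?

5.59 km

Net drop Δ = e − u = e − e ρ_c/ρ_m = e (ρ_m − ρ_c)/ρ_m.
e = Δ ρ_m/(ρ_m − ρ_c) = 0.864 km × 3.357/0.519 = 5.59 km.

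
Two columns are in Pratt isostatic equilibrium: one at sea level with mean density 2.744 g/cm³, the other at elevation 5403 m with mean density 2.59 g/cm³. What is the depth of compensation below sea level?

ρ_ref D = ρ (D + h) → D (ρ_ref − ρ) = ρ h.
D = ρ h/(ρ_ref − ρ) = 2.59 × 5403 m/(2.744 − 2.59) = 90900 m.

90900 m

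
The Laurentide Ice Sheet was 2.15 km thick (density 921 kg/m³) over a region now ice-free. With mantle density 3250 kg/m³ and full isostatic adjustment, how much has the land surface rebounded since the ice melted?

Removing the load lets mantle flow back in; uplift u satisfies ρ_ice t = ρ_m u.
u = t ρ_ice/ρ_m = 2.15 km × 921/3250 = 0.609 km.

0.609 km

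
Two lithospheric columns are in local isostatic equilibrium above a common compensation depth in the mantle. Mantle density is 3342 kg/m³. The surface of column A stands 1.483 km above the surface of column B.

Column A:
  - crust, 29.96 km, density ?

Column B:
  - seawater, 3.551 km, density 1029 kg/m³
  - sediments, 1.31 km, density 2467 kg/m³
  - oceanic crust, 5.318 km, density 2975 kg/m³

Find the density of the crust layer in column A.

Take the compensation level at the base of the deeper column (depth z_c below the surface of column A) and equate Σ ρ_i t_i down to z_c; mantle fills any gap and the z_c terms cancel.
Column A: 29.96×ρ + (z_c − 29.96)×3342
Column B: 1.483×0 + 3.551×1029 + 1.31×2467 + 5.318×2975 + (z_c − 1.483 − 10.179)×3342
The z_c×3342 term appears on both sides and cancels. Collect the known terms of each column as K = Σ(ρt)_known − 3342 × (depth of known layers): K_A = 0 − 3342×29.96 = −100126.32; K_B = 22706.799 − 3342×(1.483 + 10.179) = −16267.605.
Balance: K_A + 29.96×ρ = K_B, so ρ = (K_B − K_A)/29.96 = 83858.7/29.96 = 2800 kg/m³.

2800 kg/m³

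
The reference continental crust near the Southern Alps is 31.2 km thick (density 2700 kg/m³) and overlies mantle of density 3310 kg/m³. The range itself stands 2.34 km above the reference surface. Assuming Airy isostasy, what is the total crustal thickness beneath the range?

43.9 km

Root depth r = h ρ_c / (ρ_m − ρ_c) = 2.34 km × 2700 / 610 = 10.36 km.
Total thickness = T + h + r = 31.2 km + 2.34 km + 10.36 km = 43.9 km.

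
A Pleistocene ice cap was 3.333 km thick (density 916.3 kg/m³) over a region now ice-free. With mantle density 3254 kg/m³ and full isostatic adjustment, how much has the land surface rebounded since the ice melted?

0.939 km

Removing the load lets mantle flow back in; uplift u satisfies ρ_ice t = ρ_m u.
u = t ρ_ice/ρ_m = 3.333 km × 916.3/3254 = 0.939 km.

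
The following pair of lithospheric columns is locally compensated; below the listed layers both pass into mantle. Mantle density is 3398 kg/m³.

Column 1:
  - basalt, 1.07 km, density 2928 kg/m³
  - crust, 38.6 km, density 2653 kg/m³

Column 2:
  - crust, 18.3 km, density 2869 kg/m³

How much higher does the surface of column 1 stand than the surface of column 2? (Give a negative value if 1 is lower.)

For any compensation level in the mantle, the mantle terms cancel and isostasy reduces to e = (Σt_1 − Σt_2) − (Σ(ρt)_1 − Σ(ρt)_2) / ρ_m.
Σt_1 = 39.67 km; Σt_2 = 18.3 km; Σ(ρt)_1 = 105538.76; Σ(ρt)_2 = 52502.7 (in km·kg/m³).
e = (39.67 − 18.3) − (105538.76 − 52502.7) / 3398 = 5.76 km.

5.76 km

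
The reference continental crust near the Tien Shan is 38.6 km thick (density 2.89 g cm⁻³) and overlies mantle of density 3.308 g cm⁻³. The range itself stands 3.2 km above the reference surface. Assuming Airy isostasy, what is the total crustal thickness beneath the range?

Root depth r = h ρ_c / (ρ_m − ρ_c) = 3.2 km × 2.89 / 0.418 = 22.12 km.
Total thickness = T + h + r = 38.6 km + 3.2 km + 22.12 km = 63.9 km.

63.9 km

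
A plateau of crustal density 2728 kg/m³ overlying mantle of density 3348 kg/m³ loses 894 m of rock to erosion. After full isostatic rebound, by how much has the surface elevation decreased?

166 m

Rebound u = e ρ_c/ρ_m = 894 m × 2728/3348 = 728.4 m.
Net surface drop = e − u = 894 m − 728.4 m = e (ρ_m − ρ_c)/ρ_m = 166 m.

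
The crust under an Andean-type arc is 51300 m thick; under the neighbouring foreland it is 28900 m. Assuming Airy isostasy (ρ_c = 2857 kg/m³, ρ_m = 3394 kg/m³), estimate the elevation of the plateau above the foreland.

3540 m

Excess crust Δ = 51300 m − 28900 m = 22400 m, split between elevation h and root r with h + r = Δ.
Airy balance ρ_c h = (ρ_m − ρ_c) r gives r = h ρ_c/(ρ_m − ρ_c), so h (1 + ρ_c/(ρ_m − ρ_c)) = Δ, i.e. h = Δ (ρ_m − ρ_c)/ρ_m.
h = 22400 m × 537/3394 = 3540 m.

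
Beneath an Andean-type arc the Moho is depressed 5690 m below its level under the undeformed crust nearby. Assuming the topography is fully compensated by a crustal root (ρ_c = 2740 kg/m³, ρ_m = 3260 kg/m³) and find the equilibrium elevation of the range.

Equating mass per unit area of the two columns: ρ_c h = (ρ_m − ρ_c) r.
h = r (ρ_m − ρ_c) / ρ_c = 5690 m × (3260 − 2740) / 2740 = 1080 m.

1080 m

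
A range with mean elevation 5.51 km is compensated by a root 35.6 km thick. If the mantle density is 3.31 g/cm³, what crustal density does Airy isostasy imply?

2.87 g/cm³

ρ_c h = (ρ_m − ρ_c) r → ρ_c (h + r) = ρ_m r → ρ_c = ρ_m r / (h + r).
ρ_c = 3.31 × 35.6 km / (5.51 km + 35.6 km) = 2.87 g/cm³.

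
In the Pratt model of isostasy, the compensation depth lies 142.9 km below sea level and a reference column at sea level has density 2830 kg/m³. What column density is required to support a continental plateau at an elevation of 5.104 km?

2730 kg/m³

Pratt balance: ρ_ref D = ρ (D + h).
ρ = ρ_ref D/(D + h) = 2830 × 142.9 km/(142.9 km + 5.104 km) = 2730 kg/m³.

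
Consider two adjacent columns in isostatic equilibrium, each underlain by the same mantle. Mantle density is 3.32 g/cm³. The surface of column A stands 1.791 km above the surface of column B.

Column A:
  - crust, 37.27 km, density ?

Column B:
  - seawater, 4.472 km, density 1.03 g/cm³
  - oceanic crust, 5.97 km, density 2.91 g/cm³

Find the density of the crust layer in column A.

Take the compensation level at the base of the deeper column (depth z_c below the surface of column A) and equate Σ ρ_i t_i down to z_c; mantle fills any gap and the z_c terms cancel.
Column A: 37.27×ρ + (z_c − 37.27)×3.32
Column B: 1.791×0 + 4.472×1.03 + 5.97×2.91 + (z_c − 1.791 − 10.442)×3.32
The z_c×3.32 term appears on both sides and cancels. Collect the known terms of each column as K = Σ(ρt)_known − 3.32 × (depth of known layers): K_A = 0 − 3.32×37.27 = −123.7364; K_B = 21.97886 − 3.32×(1.791 + 10.442) = −18.6347.
Balance: K_A + 37.27×ρ = K_B, so ρ = (K_B − K_A)/37.27 = 105.102/37.27 = 2.82 g/cm³.

2.82 g/cm³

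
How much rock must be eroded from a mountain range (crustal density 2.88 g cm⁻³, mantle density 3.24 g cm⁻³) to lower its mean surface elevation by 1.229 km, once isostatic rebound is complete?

Net drop Δ = e − u = e − e ρ_c/ρ_m = e (ρ_m − ρ_c)/ρ_m.
e = Δ ρ_m/(ρ_m − ρ_c) = 1.229 km × 3.24/0.36 = 11.1 km.

11.1 km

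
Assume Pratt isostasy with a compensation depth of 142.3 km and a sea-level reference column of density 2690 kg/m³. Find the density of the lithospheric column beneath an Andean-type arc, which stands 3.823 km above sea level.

Pratt balance: ρ_ref D = ρ (D + h).
ρ = ρ_ref D/(D + h) = 2690 × 142.3 km/(142.3 km + 3.823 km) = 2620 kg/m³.

2620 kg/m³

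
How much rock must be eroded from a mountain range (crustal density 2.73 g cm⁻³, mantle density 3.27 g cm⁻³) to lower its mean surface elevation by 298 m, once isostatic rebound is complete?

Net drop Δ = e − u = e − e ρ_c/ρ_m = e (ρ_m − ρ_c)/ρ_m.
e = Δ ρ_m/(ρ_m − ρ_c) = 298 m × 3.27/0.54 = 1800 m.

1800 m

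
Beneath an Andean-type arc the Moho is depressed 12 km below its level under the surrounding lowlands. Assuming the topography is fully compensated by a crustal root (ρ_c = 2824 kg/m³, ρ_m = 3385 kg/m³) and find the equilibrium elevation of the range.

2.38 km

Equating mass per unit area of the two columns: ρ_c h = (ρ_m − ρ_c) r.
h = r (ρ_m − ρ_c) / ρ_c = 12 km × (3385 − 2824) / 2824 = 2.38 km.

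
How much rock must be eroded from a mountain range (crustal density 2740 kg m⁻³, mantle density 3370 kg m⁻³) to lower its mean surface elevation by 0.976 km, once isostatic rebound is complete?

5.22 km

Net drop Δ = e − u = e − e ρ_c/ρ_m = e (ρ_m − ρ_c)/ρ_m.
e = Δ ρ_m/(ρ_m − ρ_c) = 0.976 km × 3370/630 = 5.22 km.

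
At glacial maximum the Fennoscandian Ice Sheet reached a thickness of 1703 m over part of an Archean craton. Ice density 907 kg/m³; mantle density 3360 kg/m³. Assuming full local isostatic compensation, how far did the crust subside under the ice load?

Equating mass per unit area of the two columns: the ice load ρ_ice t is balanced by mantle displaced below, ρ_m s.
s = t ρ_ice / ρ_m = 1703 m × 907/3360 = 460 m.

460 m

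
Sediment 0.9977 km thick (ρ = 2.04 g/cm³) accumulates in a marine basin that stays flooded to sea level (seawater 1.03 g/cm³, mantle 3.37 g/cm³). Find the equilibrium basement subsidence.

0.431 km

Submarine loading: the sediment displaces seawater, and the subsidence is in turn flooded, so s (ρ_m − ρ_w) = t (ρ_sed − ρ_w).
s = 0.9977 km × (2.04 − 1.03) / (3.37 − 1.03) = 0.431 km.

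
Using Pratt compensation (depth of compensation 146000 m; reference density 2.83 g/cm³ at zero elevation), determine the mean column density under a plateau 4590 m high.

Pratt balance: ρ_ref D = ρ (D + h).
ρ = ρ_ref D/(D + h) = 2.83 × 146000 m/(146000 m + 4590 m) = 2.74 g/cm³.

2.74 g/cm³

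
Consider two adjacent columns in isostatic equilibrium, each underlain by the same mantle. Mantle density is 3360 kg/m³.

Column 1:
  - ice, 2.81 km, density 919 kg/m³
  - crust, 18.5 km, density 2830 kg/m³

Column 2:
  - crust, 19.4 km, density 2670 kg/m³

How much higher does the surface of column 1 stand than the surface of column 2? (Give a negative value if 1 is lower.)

For any compensation level in the mantle, the mantle terms cancel and isostasy reduces to e = (Σt_1 − Σt_2) − (Σ(ρt)_1 − Σ(ρt)_2) / ρ_m.
Σt_1 = 21.31 km; Σt_2 = 19.4 km; Σ(ρt)_1 = 54937.39; Σ(ρt)_2 = 51798 (in km·kg/m³).
e = (21.31 − 19.4) − (54937.39 − 51798) / 3360 = 0.976 km.

0.976 km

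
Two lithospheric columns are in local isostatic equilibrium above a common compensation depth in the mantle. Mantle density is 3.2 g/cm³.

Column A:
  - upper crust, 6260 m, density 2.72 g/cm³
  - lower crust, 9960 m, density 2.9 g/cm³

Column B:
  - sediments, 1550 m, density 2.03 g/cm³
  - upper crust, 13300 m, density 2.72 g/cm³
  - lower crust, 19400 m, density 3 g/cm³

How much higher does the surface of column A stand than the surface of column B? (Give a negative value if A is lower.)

−1900 m

For any compensation level in the mantle, the mantle terms cancel and isostasy reduces to e = (Σt_A − Σt_B) − (Σ(ρt)_A − Σ(ρt)_B) / ρ_m.
Σt_A = 16220 m; Σt_B = 34250 m; Σ(ρt)_A = 45911.2; Σ(ρt)_B = 97522.5 (in m·g/cm³).
e = (16220 − 34250) − (45911.2 − 97522.5) / 3.2 = −1900 m.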